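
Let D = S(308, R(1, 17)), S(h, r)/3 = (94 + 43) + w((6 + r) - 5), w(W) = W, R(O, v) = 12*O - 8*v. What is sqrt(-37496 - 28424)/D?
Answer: 4*I*sqrt(1030)/21 ≈ 6.1131*I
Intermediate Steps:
R(O, v) = -8*v + 12*O
S(h, r) = 414 + 3*r (S(h, r) = 3*((94 + 43) + ((6 + r) - 5)) = 3*(137 + (1 + r)) = 3*(138 + r) = 414 + 3*r)
D = 42 (D = 414 + 3*(-8*17 + 12*1) = 414 + 3*(-136 + 12) = 414 + 3*(-124) = 414 - 372 = 42)
sqrt(-37496 - 28424)/D = sqrt(-37496 - 28424)/42 = sqrt(-65920)*(1/42) = (8*I*sqrt(1030))*(1/42) = 4*I*sqrt(1030)/21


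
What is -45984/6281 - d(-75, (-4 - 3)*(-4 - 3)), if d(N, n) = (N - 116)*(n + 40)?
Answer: 106724735/6281 ≈ 16992.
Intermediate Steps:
d(N, n) = (-116 + N)*(40 + n)
-45984/6281 - d(-75, (-4 - 3)*(-4 - 3)) = -45984/6281 - (-4640 - 116*(-4 - 3)*(-4 - 3) + 40*(-75) - 75*(-4 - 3)*(-4 - 3)) = -45984*1/6281 - (-4640 - (-812)*(-7) - 3000 - (-525)*(-7)) = -45984/6281 - (-4640 - 116*49 - 3000 - 75*49) = -45984/6281 - (-4640 - 5684 - 3000 - 3675) = -45984/6281 - 1*(-16999) = -45984/6281 + 16999 = 106724735/6281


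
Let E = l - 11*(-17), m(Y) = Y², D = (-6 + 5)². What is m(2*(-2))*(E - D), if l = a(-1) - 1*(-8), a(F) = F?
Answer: 3088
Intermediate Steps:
D = 1 (D = (-1)² = 1)
l = 7 (l = -1 - 1*(-8) = -1 + 8 = 7)
E = 194 (E = 7 - 11*(-17) = 7 + 187 = 194)
m(2*(-2))*(E - D) = (2*(-2))²*(194 - 1*1) = (-4)²*(194 - 1) = 16*193 = 3088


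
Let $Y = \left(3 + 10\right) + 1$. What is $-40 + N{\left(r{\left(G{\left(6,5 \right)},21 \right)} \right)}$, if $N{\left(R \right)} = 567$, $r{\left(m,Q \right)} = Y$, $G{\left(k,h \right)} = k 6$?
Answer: $527$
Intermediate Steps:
$G{\left(k,h \right)} = 6 k$
$Y = 14$ ($Y = 13 + 1 = 14$)
$r{\left(m,Q \right)} = 14$
$-40 + N{\left(r{\left(G{\left(6,5 \right)},21 \right)} \right)} = -40 + 567 = 527$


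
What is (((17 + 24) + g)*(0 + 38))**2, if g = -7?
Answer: 1669264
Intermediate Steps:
(((17 + 24) + g)*(0 + 38))**2 = (((17 + 24) - 7)*(0 + 38))**2 = ((41 - 7)*38)**2 = (34*38)**2 = 1292**2 = 1669264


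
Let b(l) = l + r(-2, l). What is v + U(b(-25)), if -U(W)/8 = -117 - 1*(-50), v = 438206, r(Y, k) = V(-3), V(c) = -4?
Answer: 438742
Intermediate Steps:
r(Y, k) = -4
b(l) = -4 + l (b(l) = l - 4 = -4 + l)
U(W) = 536 (U(W) = -8*(-117 - 1*(-50)) = -8*(-117 + 50) = -8*(-67) = 536)
v + U(b(-25)) = 438206 + 536 = 438742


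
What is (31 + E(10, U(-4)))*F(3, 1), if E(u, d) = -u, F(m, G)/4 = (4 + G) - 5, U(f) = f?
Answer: 0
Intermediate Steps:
F(m, G) = -4 + 4*G (F(m, G) = 4*((4 + G) - 5) = 4*(-1 + G) = -4 + 4*G)
(31 + E(10, U(-4)))*F(3, 1) = (31 - 1*10)*(-4 + 4*1) = (31 - 10)*(-4 + 4) = 21*0 = 0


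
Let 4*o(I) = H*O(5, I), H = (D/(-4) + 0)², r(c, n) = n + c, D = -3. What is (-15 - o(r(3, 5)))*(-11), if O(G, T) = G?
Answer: 11055/64 ≈ 172.73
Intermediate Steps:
r(c, n) = c + n
H = 9/16 (H = (-3/(-4) + 0)² = (-3*(-¼) + 0)² = (¾ + 0)² = (¾)² = 9/16 ≈ 0.56250)
o(I) = 45/64 (o(I) = ((9/16)*5)/4 = (¼)*(45/16) = 45/64)
(-15 - o(r(3, 5)))*(-11) = (-15 - 1*45/64)*(-11) = (-15 - 45/64)*(-11) = -1005/64*(-11) = 11055/64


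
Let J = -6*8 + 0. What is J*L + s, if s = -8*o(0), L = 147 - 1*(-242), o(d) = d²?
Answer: -18672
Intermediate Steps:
L = 389 (L = 147 + 242 = 389)
J = -48 (J = -48 + 0 = -48)
s = 0 (s = -8*0² = -8*0 = 0)
J*L + s = -48*389 + 0 = -18672 + 0 = -18672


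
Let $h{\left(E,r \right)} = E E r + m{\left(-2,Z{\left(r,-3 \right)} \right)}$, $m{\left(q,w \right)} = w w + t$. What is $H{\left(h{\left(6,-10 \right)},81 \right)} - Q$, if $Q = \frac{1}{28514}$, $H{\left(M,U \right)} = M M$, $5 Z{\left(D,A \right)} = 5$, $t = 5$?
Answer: $\frac{3573260423}{28514} \approx 1.2532 \cdot 10^{5}$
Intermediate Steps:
$Z{\left(D,A \right)} = 1$ ($Z{\left(D,A \right)} = \frac{1}{5} \cdot 5 = 1$)
$m{\left(q,w \right)} = 5 + w^{2}$ ($m{\left(q,w \right)} = w w + 5 = w^{2} + 5 = 5 + w^{2}$)
$h{\left(E,r \right)} = 6 + r E^{2}$ ($h{\left(E,r \right)} = E E r + \left(5 + 1^{2}\right) = E^{2} r + \left(5 + 1\right) = r E^{2} + 6 = 6 + r E^{2}$)
$H{\left(M,U \right)} = M^{2}$
$Q = \frac{1}{28514} \approx 3.507 \cdot 10^{-5}$
$H{\left(h{\left(6,-10 \right)},81 \right)} - Q = \left(6 - 10 \cdot 6^{2}\right)^{2} - \frac{1}{28514} = \left(6 - 360\right)^{2} - \frac{1}{28514} = \left(-354\right)^{2} - \frac{1}{28514} = 125316 - \frac{1}{28514} = \frac{3573260423}{28514}$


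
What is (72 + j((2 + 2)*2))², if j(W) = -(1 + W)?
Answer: 3969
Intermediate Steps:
j(W) = -1 - W
(72 + j((2 + 2)*2))² = (72 + (-1 - (2 + 2)*2))² = (72 + (-1 - 4*2))² = (72 + (-1 - 1*8))² = (72 + (-1 - 8))² = (72 - 9)² = 63² = 3969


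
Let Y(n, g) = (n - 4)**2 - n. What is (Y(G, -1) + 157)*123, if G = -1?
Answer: 22509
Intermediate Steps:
Y(n, g) = (-4 + n)**2 - n
(Y(G, -1) + 157)*123 = (((-4 - 1)**2 - 1*(-1)) + 157)*123 = (((-5)**2 + 1) + 157)*123 = ((25 + 1) + 157)*123 = (26 + 157)*123 = 183*123 = 22509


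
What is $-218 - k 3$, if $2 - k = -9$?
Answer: $-251$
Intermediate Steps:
$k = 11$ ($k = 2 - -9 = 2 + 9 = 11$)
$-218 - k 3 = -218 - 11 \cdot 3 = -218 - 33 = -251$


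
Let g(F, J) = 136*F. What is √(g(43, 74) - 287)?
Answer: √5561 ≈ 74.572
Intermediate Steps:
√(g(43, 74) - 287) = √(136*43 - 287) = √(5848 - 287) = √5561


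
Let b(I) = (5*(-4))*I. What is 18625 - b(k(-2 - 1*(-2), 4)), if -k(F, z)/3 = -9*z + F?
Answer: 20785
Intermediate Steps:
k(F, z) = -3*F + 27*z (k(F, z) = -3*(-9*z + F) = -3*(F - 9*z) = -3*F + 27*z)
b(I) = -20*I
18625 - b(k(-2 - 1*(-2), 4)) = 18625 - (-20)*(-3*(-2 - 1*(-2)) + 27*4) = 18625 - (-20)*(-3*(-2 + 2) + 108) = 18625 - (-20)*(-3*0 + 108) = 18625 - (-20)*(0 + 108) = 18625 - (-20)*108 = 18625 - 1*(-2160) = 18625 + 2160 = 20785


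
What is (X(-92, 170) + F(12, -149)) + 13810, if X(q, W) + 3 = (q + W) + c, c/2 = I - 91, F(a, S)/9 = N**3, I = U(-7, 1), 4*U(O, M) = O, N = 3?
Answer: 27885/2 ≈ 13943.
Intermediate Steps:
U(O, M) = O/4
I = -7/4 (I = (1/4)*(-7) = -7/4 ≈ -1.7500)
F(a, S) = 243 (F(a, S) = 9*3**3 = 9*27 = 243)
c = -371/2 (c = 2*(-7/4 - 91) = 2*(-371/4) = -371/2 ≈ -185.50)
X(q, W) = -377/2 + W + q (X(q, W) = -3 + ((q + W) - 371/2) = -3 + ((W + q) - 371/2) = -3 + (-371/2 + W + q) = -377/2 + W + q)
(X(-92, 170) + F(12, -149)) + 13810 = ((-377/2 + 170 - 92) + 243) + 13810 = (-221/2 + 243) + 13810 = 265/2 + 13810 = 27885/2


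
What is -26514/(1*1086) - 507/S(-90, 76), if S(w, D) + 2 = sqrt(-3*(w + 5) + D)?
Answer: -542849/19729 - 169*sqrt(331)/109 ≈ -55.723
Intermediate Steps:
S(w, D) = -2 + sqrt(-15 + D - 3*w) (S(w, D) = -2 + sqrt(-3*(w + 5) + D) = -2 + sqrt(-3*(5 + w) + D) = -2 + sqrt((-15 - 3*w) + D) = -2 + sqrt(-15 + D - 3*w))
-26514/(1*1086) - 507/S(-90, 76) = -26514/(1*1086) - 507/(-2 + sqrt(-15 + 76 - 3*(-90))) = -26514/1086 - 507/(-2 + sqrt(-15 + 76 + 270)) = -26514*1/1086 - 507/(-2 + sqrt(331)) = -4419/181 - 507/(-2 + sqrt(331))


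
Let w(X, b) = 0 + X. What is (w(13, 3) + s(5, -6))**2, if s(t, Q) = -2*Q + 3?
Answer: 784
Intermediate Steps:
s(t, Q) = 3 - 2*Q
w(X, b) = X
(w(13, 3) + s(5, -6))**2 = (13 + (3 - 2*(-6)))**2 = (13 + (3 + 12))**2 = (13 + 15)**2 = 28**2 = 784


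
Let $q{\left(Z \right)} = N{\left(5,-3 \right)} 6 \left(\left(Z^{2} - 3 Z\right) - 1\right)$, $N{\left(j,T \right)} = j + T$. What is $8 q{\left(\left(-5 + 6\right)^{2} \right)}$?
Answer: $-288$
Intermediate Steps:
$N{\left(j,T \right)} = T + j$
$q{\left(Z \right)} = -12 - 36 Z + 12 Z^{2}$ ($q{\left(Z \right)} = \left(-3 + 5\right) 6 \left(\left(Z^{2} - 3 Z\right) - 1\right) = 2 \cdot 6 \left(-1 + Z^{2} - 3 Z\right) = 12 \left(-1 + Z^{2} - 3 Z\right) = -12 - 36 Z + 12 Z^{2}$)
$8 q{\left(\left(-5 + 6\right)^{2} \right)} = 8 \left(-12 - 36 \left(-5 + 6\right)^{2} + 12 \left(\left(-5 + 6\right)^{2}\right)^{2}\right) = 8 \left(-12 - 36 \cdot 1^{2} + 12 \left(1^{2}\right)^{2}\right) = 8 \left(-12 - 36 + 12 \cdot 1^{2}\right) = 8 \left(-12 - 36 + 12 \cdot 1\right) = 8 \left(-12 - 36 + 12\right) = 8 \left(-36\right) = -288$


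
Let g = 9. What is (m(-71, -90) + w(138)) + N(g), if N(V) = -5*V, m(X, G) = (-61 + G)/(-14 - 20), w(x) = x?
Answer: 3313/34 ≈ 97.441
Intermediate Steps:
m(X, G) = 61/34 - G/34 (m(X, G) = (-61 + G)/(-34) = (-61 + G)*(-1/34) = 61/34 - G/34)
(m(-71, -90) + w(138)) + N(g) = ((61/34 - 1/34*(-90)) + 138) - 5*9 = ((61/34 + 45/17) + 138) - 45 = (151/34 + 138) - 45 = 4843/34 - 45 = 3313/34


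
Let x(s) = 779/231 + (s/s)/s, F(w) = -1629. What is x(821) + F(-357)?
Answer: -308301689/189651 ≈ -1625.6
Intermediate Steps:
x(s) = 779/231 + 1/s (x(s) = 779*(1/231) + 1/s = 779/231 + 1/s)
x(821) + F(-357) = (779/231 + 1/821) - 1629 = 639790/189651 - 1629 = -308301689/189651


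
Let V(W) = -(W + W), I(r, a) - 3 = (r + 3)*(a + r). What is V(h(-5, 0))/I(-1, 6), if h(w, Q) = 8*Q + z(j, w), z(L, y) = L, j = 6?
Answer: -12/13 ≈ -0.92308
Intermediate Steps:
h(w, Q) = 6 + 8*Q (h(w, Q) = 8*Q + 6 = 6 + 8*Q)
I(r, a) = 3 + (3 + r)*(a + r) (I(r, a) = 3 + (r + 3)*(a + r) = 3 + (3 + r)*(a + r))
V(W) = -2*W
V(h(-5, 0))/I(-1, 6) = (-2*(6 + 8*0))/(3 + (-1)² + 3*6 + 3*(-1) + 6*(-1)) = (-2*(6 + 0))/(3 + 1 + 18 - 3 - 6) = -2*6/13 = -12*1/13 = -12/13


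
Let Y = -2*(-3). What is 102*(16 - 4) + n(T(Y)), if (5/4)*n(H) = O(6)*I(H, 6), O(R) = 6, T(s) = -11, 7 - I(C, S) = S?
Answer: 6144/5 ≈ 1228.8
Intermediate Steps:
I(C, S) = 7 - S
Y = 6
n(H) = 24/5 (n(H) = 4*(6*(7 - 1*6))/5 = 4*(6*(7 - 6))/5 = 4*(6*1)/5 = (⅘)*6 = 24/5)
102*(16 - 4) + n(T(Y)) = 102*(16 - 4) + 24/5 = 102*12 + 24/5 = 1224 + 24/5 = 6144/5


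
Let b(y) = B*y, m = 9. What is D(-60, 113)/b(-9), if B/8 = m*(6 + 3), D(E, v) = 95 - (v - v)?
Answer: -95/5832 ≈ -0.016289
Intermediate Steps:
D(E, v) = 95 (D(E, v) = 95 - 1*0 = 95 + 0 = 95)
B = 648 (B = 8*(9*(6 + 3)) = 8*(9*9) = 8*81 = 648)
b(y) = 648*y
D(-60, 113)/b(-9) = 95/((648*(-9))) = 95/(-5832) = 95*(-1/5832) = -95/5832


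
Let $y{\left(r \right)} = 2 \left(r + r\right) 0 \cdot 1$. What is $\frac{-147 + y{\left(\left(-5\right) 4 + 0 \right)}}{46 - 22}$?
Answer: $- \frac{49}{8} \approx -6.125$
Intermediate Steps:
$y{\left(r \right)} = 0$ ($y{\left(r \right)} = 2 \cdot 2 r 0 \cdot 1 = 4 r 0 \cdot 1 = 0 \cdot 1 = 0$)
$\frac{-147 + y{\left(\left(-5\right) 4 + 0 \right)}}{46 - 22} = \frac{-147 + 0}{46 - 22} = - \frac{147}{24} = \left(-147\right) \frac{1}{24} = - \frac{49}{8}$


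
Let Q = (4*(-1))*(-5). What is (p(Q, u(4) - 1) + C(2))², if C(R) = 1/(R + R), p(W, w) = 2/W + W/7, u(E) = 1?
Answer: 201601/19600 ≈ 10.286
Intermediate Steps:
Q = 20 (Q = -4*(-5) = 20)
p(W, w) = 2/W + W/7 (p(W, w) = 2/W + W*(⅐) = 2/W + W/7)
C(R) = 1/(2*R)
(p(Q, u(4) - 1) + C(2))² = ((2/20 + (⅐)*20) + (½)/2)² = ((2*(1/20) + 20/7) + (½)*(½))² = ((⅒ + 20/7) + ¼)² = (207/70 + ¼)² = (449/140)² = 201601/19600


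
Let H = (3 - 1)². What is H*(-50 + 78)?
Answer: 112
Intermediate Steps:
H = 4 (H = 2² = 4)
H*(-50 + 78) = 4*(-50 + 78) = 4*28 = 112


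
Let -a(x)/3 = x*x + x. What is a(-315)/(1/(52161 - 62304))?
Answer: 3009732390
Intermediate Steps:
a(x) = -3*x - 3*x² (a(x) = -3*(x*x + x) = -3*(x² + x) = -3*(x + x²) = -3*x - 3*x²)
a(-315)/(1/(52161 - 62304)) = (-3*(-315)*(1 - 315))/(1/(52161 - 62304)) = (-3*(-315)*(-314))/(1/(-10143)) = -296730/(-1/10143) = -296730*(-10143) = 3009732390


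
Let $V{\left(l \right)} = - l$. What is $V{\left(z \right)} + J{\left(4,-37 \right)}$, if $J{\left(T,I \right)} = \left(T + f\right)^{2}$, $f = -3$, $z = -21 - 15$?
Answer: $37$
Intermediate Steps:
$z = -36$ ($z = -21 - 15 = -36$)
$J{\left(T,I \right)} = \left(-3 + T\right)^{2}$ ($J{\left(T,I \right)} = \left(T - 3\right)^{2} = \left(-3 + T\right)^{2}$)
$V{\left(z \right)} + J{\left(4,-37 \right)} = \left(-1\right) \left(-36\right) + \left(-3 + 4\right)^{2} = 36 + 1^{2} = 36 + 1 = 37$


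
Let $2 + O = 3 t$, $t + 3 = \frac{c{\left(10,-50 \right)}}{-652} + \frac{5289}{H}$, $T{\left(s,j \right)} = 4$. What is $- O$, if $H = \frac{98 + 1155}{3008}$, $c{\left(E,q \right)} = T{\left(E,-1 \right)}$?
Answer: $- \frac{7777403180}{204239} \approx -38080.0$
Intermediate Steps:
$c{\left(E,q \right)} = 4$
$H = \frac{1253}{3008}$ ($H = 1253 \cdot \frac{1}{3008} = \frac{1253}{3008} \approx 0.41656$)
$t = \frac{2592603886}{204239}$ ($t = -3 + \left(\frac{4}{-652} + \frac{5289}{\frac{1253}{3008}}\right) = -3 + \left(4 \left(- \frac{1}{652}\right) + 5289 \cdot \frac{3008}{1253}\right) = -3 + \left(- \frac{1}{163} + \frac{15909312}{1253}\right) = -3 + \frac{2593216603}{204239} = \frac{2592603886}{204239} \approx 12694.0$)
$O = \frac{7777403180}{204239}$ ($O = -2 + 3 \cdot \frac{2592603886}{204239} = -2 + \frac{7777811658}{204239} = \frac{7777403180}{204239} \approx 38080.0$)
$- O = \left(-1\right) \frac{7777403180}{204239} = - \frac{7777403180}{204239}$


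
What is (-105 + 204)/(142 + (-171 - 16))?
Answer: -11/5 ≈ -2.2000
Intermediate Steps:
(-105 + 204)/(142 + (-171 - 16)) = 99/(142 - 187) = 99/(-45) = 99*(-1/45) = -11/5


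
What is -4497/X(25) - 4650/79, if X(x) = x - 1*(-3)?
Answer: -485463/2212 ≈ -219.47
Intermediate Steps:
X(x) = 3 + x (X(x) = x + 3 = 3 + x)
-4497/X(25) - 4650/79 = -4497/(3 + 25) - 4650/79 = -4497/28 - 4650*1/79 = -4497*1/28 - 4650/79 = -4497/28 - 4650/79 = -485463/2212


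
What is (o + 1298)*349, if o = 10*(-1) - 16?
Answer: 443928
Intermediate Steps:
o = -26 (o = -10 - 16 = -26)
(o + 1298)*349 = (-26 + 1298)*349 = 1272*349 = 443928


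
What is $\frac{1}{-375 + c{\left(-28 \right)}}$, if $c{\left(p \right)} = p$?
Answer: $- \frac{1}{403} \approx -0.0024814$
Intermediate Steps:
$\frac{1}{-375 + c{\left(-28 \right)}} = \frac{1}{-375 - 28} = \frac{1}{-403} = - \frac{1}{403}$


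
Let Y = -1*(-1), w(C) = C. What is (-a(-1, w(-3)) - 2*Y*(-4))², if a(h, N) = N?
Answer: 121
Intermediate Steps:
Y = 1
(-a(-1, w(-3)) - 2*Y*(-4))² = (-1*(-3) - 2*1*(-4))² = (3 - 2*(-4))² = (3 + 8)² = 11² = 121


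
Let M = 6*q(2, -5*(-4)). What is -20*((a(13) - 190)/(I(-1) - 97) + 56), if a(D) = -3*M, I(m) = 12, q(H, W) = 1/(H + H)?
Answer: -19818/17 ≈ -1165.8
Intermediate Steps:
q(H, W) = 1/(2*H)
M = 3/2 (M = 6*((½)/2) = 6*((½)*(½)) = 6*(¼) = 3/2 ≈ 1.5000)
a(D) = -9/2 (a(D) = -3*3/2 = -9/2)
-20*((a(13) - 190)/(I(-1) - 97) + 56) = -20*((-9/2 - 190)/(12 - 97) + 56) = -20*(-389/2/(-85) + 56) = -20*(-389/2*(-1/85) + 56) = -20*(389/170 + 56) = -20*9909/170 = -19818/17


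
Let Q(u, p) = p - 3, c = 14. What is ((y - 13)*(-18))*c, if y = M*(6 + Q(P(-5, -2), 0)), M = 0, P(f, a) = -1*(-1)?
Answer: 3276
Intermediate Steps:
P(f, a) = 1
Q(u, p) = -3 + p
y = 0 (y = 0*(6 + (-3 + 0)) = 0*(6 - 3) = 0*3 = 0)
((y - 13)*(-18))*c = ((0 - 13)*(-18))*14 = -13*(-18)*14 = 234*14 = 3276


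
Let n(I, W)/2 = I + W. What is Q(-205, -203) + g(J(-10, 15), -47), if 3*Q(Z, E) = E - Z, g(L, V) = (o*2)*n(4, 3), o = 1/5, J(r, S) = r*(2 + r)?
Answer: 94/15 ≈ 6.2667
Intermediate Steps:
n(I, W) = 2*I + 2*W (n(I, W) = 2*(I + W) = 2*I + 2*W)
o = ⅕ ≈ 0.20000
g(L, V) = 28/5 (g(L, V) = ((⅕)*2)*(2*4 + 2*3) = 2*(8 + 6)/5 = (⅖)*14 = 28/5)
Q(Z, E) = -Z/3 + E/3 (Q(Z, E) = (E - Z)/3 = -Z/3 + E/3)
Q(-205, -203) + g(J(-10, 15), -47) = (-⅓*(-205) + (⅓)*(-203)) + 28/5 = (205/3 - 203/3) + 28/5 = ⅔ + 28/5 = 94/15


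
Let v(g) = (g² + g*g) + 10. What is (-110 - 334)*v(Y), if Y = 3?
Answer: -12432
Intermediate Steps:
v(g) = 10 + 2*g² (v(g) = (g² + g²) + 10 = 2*g² + 10 = 10 + 2*g²)
(-110 - 334)*v(Y) = (-110 - 334)*(10 + 2*3²) = -444*(10 + 2*9) = -444*(10 + 18) = -444*28 = -12432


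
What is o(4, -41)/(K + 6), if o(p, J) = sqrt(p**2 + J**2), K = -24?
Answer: -sqrt(1697)/18 ≈ -2.2886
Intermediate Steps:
o(p, J) = sqrt(J**2 + p**2)
o(4, -41)/(K + 6) = sqrt((-41)**2 + 4**2)/(-24 + 6) = sqrt(1681 + 16)/(-18) = sqrt(1697)*(-1/18) = -sqrt(1697)/18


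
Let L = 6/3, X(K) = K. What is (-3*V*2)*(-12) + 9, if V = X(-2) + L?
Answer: 9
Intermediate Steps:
L = 2 (L = 6*(⅓) = 2)
V = 0 (V = -2 + 2 = 0)
(-3*V*2)*(-12) + 9 = (-3*0*2)*(-12) + 9 = (0*2)*(-12) + 9 = 0*(-12) + 9 = 0 + 9 = 9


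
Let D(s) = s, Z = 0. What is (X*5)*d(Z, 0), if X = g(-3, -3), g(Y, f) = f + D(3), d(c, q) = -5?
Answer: 0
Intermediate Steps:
g(Y, f) = 3 + f (g(Y, f) = f + 3 = 3 + f)
X = 0 (X = 3 - 3 = 0)
(X*5)*d(Z, 0) = (0*5)*(-5) = 0*(-5) = 0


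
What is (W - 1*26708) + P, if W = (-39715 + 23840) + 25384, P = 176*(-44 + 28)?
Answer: -20015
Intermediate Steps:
P = -2816 (P = 176*(-16) = -2816)
W = 9509 (W = -15875 + 25384 = 9509)
(W - 1*26708) + P = (9509 - 1*26708) - 2816 = (9509 - 26708) - 2816 = -17199 - 2816 = -20015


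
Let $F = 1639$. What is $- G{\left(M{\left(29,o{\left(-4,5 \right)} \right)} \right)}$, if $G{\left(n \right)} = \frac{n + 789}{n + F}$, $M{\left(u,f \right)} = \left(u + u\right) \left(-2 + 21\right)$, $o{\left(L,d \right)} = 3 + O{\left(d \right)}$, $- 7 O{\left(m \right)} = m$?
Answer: $- \frac{1891}{2741} \approx -0.68989$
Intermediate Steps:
$O{\left(m \right)} = - \frac{m}{7}$
$o{\left(L,d \right)} = 3 - \frac{d}{7}$
$M{\left(u,f \right)} = 38 u$ ($M{\left(u,f \right)} = 2 u 19 = 38 u$)
$G{\left(n \right)} = \frac{789 + n}{1639 + n}$ ($G{\left(n \right)} = \frac{n + 789}{n + 1639} = \frac{789 + n}{1639 + n}$)
$- G{\left(M{\left(29,o{\left(-4,5 \right)} \right)} \right)} = - \frac{789 + 38 \cdot 29}{1639 + 38 \cdot 29} = - \frac{789 + 1102}{1639 + 1102} = - \frac{1891}{2741}$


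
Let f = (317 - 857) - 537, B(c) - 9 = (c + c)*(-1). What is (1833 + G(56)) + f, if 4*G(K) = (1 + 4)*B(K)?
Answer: 2509/4 ≈ 627.25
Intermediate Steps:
B(c) = 9 - 2*c (B(c) = 9 + (c + c)*(-1) = 9 + (2*c)*(-1) = 9 - 2*c)
G(K) = 45/4 - 5*K/2 (G(K) = ((1 + 4)*(9 - 2*K))/4 = (5*(9 - 2*K))/4 = (45 - 10*K)/4 = 45/4 - 5*K/2)
f = -1077 (f = -540 - 537 = -1077)
(1833 + G(56)) + f = (1833 + (45/4 - 5/2*56)) - 1077 = (1833 + (45/4 - 140)) - 1077 = (1833 - 515/4) - 1077 = 6817/4 - 1077 = 2509/4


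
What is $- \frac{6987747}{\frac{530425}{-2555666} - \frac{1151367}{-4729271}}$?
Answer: $- \frac{84456964582621998042}{433985925247} \approx -1.9461 \cdot 10^{8}$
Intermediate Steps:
$- \frac{6987747}{\frac{530425}{-2555666} - \frac{1151367}{-4729271}} = - \frac{6987747}{530425 \left(- \frac{1}{2555666}\right) - - \frac{1151367}{4729271}} = - \frac{6987747}{- \frac{530425}{2555666} + \frac{1151367}{4729271}} = - \frac{6987747}{\frac{433985925247}{12086437099486}} = \left(-6987747\right) \frac{12086437099486}{433985925247} = - \frac{84456964582621998042}{433985925247}$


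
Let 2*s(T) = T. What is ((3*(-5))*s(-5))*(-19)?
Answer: -1425/2 ≈ -712.50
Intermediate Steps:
s(T) = T/2
((3*(-5))*s(-5))*(-19) = ((3*(-5))*((1/2)*(-5)))*(-19) = -15*(-5/2)*(-19) = (75/2)*(-19) = -1425/2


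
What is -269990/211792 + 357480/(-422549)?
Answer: -13556814905/6392321272 ≈ -2.1208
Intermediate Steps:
-269990/211792 + 357480/(-422549) = -269990*1/211792 + 357480*(-1/422549) = -19285/15128 - 357480/422549 = -13556814905/6392321272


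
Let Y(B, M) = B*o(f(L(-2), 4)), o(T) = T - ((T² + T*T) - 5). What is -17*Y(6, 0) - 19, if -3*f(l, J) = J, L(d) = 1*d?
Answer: -91/3 ≈ -30.333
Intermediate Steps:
L(d) = d
f(l, J) = -J/3
o(T) = 5 + T - 2*T² (o(T) = T - ((T² + T²) - 5) = T - (2*T² - 5) = T - (-5 + 2*T²) = T + (5 - 2*T²) = 5 + T - 2*T²)
Y(B, M) = B/9 (Y(B, M) = B*(5 - ⅓*4 - 2*(-⅓*4)²) = B*(5 - 4/3 - 2*(-4/3)²) = B*(5 - 4/3 - 2*16/9) = B*(5 - 4/3 - 32/9) = B*(⅑) = B/9)
-17*Y(6, 0) - 19 = -17*6/9 - 19 = -17*⅔ - 19 = -34/3 - 19 = -91/3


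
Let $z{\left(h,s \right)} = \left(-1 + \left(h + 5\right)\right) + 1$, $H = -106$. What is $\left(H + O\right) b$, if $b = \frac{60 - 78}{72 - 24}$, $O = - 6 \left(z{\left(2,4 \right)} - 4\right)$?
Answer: $\frac{93}{2} \approx 46.5$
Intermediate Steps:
$z{\left(h,s \right)} = 5 + h$ ($z{\left(h,s \right)} = \left(-1 + \left(5 + h\right)\right) + 1 = \left(4 + h\right) + 1 = 5 + h$)
$O = -18$ ($O = - 6 \left(\left(5 + 2\right) - 4\right) = - 6 \left(7 - 4\right) = \left(-6\right) 3 = -18$)
$b = - \frac{3}{8}$ ($b = - \frac{18}{48} = \left(-18\right) \frac{1}{48} = - \frac{3}{8} \approx -0.375$)
$\left(H + O\right) b = \left(-106 - 18\right) \left(- \frac{3}{8}\right) = \left(-124\right) \left(- \frac{3}{8}\right) = \frac{93}{2}$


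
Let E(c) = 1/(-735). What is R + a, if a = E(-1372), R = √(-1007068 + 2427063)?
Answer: -1/735 + √1419995 ≈ 1191.6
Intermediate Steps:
E(c) = -1/735
R = √1419995 ≈ 1191.6
a = -1/735 ≈ -0.0013605
R + a = √1419995 - 1/735 = -1/735 + √1419995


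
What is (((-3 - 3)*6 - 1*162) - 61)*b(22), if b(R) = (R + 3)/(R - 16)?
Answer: -6475/6 ≈ -1079.2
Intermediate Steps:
b(R) = (3 + R)/(-16 + R)
(((-3 - 3)*6 - 1*162) - 61)*b(22) = (((-3 - 3)*6 - 1*162) - 61)*((3 + 22)/(-16 + 22)) = ((-6*6 - 162) - 61)*(25/6) = ((-36 - 162) - 61)*((1/6)*25) = (-198 - 61)*(25/6) = -259*25/6 = -6475/6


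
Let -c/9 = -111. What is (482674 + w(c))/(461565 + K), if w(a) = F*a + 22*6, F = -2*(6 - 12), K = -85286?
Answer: 494794/376279 ≈ 1.3150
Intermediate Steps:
c = 999 (c = -9*(-111) = 999)
F = 12 (F = -2*(-6) = 12)
w(a) = 132 + 12*a (w(a) = 12*a + 22*6 = 12*a + 132 = 132 + 12*a)
(482674 + w(c))/(461565 + K) = (482674 + (132 + 12*999))/(461565 - 85286) = (482674 + (132 + 11988))/376279 = (482674 + 12120)*(1/376279) = 494794*(1/376279) = 494794/376279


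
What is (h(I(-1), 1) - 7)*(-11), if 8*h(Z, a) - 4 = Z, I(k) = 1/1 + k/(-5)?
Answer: 1397/20 ≈ 69.850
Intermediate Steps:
I(k) = 1 - k/5 (I(k) = 1*1 + k*(-1/5) = 1 - k/5)
h(Z, a) = 1/2 + Z/8
(h(I(-1), 1) - 7)*(-11) = ((1/2 + (1 - 1/5*(-1))/8) - 7)*(-11) = ((1/2 + (1 + 1/5)/8) - 7)*(-11) = ((1/2 + (1/8)*(6/5)) - 7)*(-11) = ((1/2 + 3/20) - 7)*(-11) = (13/20 - 7)*(-11) = -127/20*(-11) = 1397/20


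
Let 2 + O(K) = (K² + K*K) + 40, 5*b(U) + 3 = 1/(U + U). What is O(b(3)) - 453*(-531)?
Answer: 108261739/450 ≈ 2.4058e+5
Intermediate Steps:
b(U) = -⅗ + 1/(10*U) (b(U) = -⅗ + 1/(5*(U + U)) = -⅗ + 1/(5*((2*U))) = -⅗ + (1/(2*U))/5 = -⅗ + 1/(10*U))
O(K) = 38 + 2*K² (O(K) = -2 + ((K² + K*K) + 40) = -2 + ((K² + K²) + 40) = -2 + (2*K² + 40) = -2 + (40 + 2*K²) = 38 + 2*K²)
O(b(3)) - 453*(-531) = (38 + 2*((⅒)*(1 - 6*3)/3)²) - 453*(-531) = (38 + 2*((⅒)*(⅓)*(1 - 18))²) + 240543 = (38 + 2*((⅒)*(⅓)*(-17))²) + 240543 = (38 + 2*(-17/30)²) + 240543 = (38 + 2*(289/900)) + 240543 = (38 + 289/450) + 240543 = 17389/450 + 240543 = 108261739/450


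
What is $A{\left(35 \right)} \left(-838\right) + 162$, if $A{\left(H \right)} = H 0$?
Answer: $162$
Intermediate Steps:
$A{\left(H \right)} = 0$
$A{\left(35 \right)} \left(-838\right) + 162 = 0 \left(-838\right) + 162 = 0 + 162 = 162$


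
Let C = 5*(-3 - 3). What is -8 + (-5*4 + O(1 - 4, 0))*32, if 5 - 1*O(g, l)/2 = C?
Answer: 1592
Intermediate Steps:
C = -30 (C = 5*(-6) = -30)
O(g, l) = 70 (O(g, l) = 10 - 2*(-30) = 10 + 60 = 70)
-8 + (-5*4 + O(1 - 4, 0))*32 = -8 + (-5*4 + 70)*32 = -8 + (-20 + 70)*32 = -8 + 50*32 = -8 + 1600 = 1592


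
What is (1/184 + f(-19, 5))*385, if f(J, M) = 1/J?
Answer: -63525/3496 ≈ -18.171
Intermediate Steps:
(1/184 + f(-19, 5))*385 = (1/184 + 1/(-19))*385 = (1/184 - 1/19)*385 = -165/3496*385 = -63525/3496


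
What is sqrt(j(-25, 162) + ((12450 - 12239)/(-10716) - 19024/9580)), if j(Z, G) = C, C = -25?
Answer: I*sqrt(4447014844339905)/12832410 ≈ 5.1967*I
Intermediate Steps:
j(Z, G) = -25
sqrt(j(-25, 162) + ((12450 - 12239)/(-10716) - 19024/9580)) = sqrt(-25 + ((12450 - 12239)/(-10716) - 19024/9580)) = sqrt(-25 + (211*(-1/10716) - 19024*1/9580)) = sqrt(-25 + (-211/10716 - 4756/2395)) = sqrt(-25 - 51470641/25664820) = sqrt(-693091141/25664820) = I*sqrt(4447014844339905)/12832410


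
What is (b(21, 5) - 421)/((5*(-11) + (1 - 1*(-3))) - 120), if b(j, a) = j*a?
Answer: 316/171 ≈ 1.8480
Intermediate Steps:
b(j, a) = a*j
(b(21, 5) - 421)/((5*(-11) + (1 - 1*(-3))) - 120) = (5*21 - 421)/((5*(-11) + (1 - 1*(-3))) - 120) = (105 - 421)/((-55 + (1 + 3)) - 120) = -316/((-55 + 4) - 120) = -316/(-51 - 120) = -316/(-171) = -316*(-1/171) = 316/171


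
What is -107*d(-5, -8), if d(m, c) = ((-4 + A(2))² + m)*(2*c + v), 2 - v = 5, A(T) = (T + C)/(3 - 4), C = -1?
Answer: 40660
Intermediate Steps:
A(T) = 1 - T (A(T) = (T - 1)/(3 - 4) = (-1 + T)/(-1) = (-1 + T)*(-1) = 1 - T)
v = -3 (v = 2 - 1*5 = 2 - 5 = -3)
d(m, c) = (-3 + 2*c)*(25 + m) (d(m, c) = ((-4 + (1 - 1*2))² + m)*(2*c - 3) = ((-4 + (1 - 2))² + m)*(-3 + 2*c) = ((-4 - 1)² + m)*(-3 + 2*c) = ((-5)² + m)*(-3 + 2*c) = (25 + m)*(-3 + 2*c) = (-3 + 2*c)*(25 + m))
-107*d(-5, -8) = -107*(-75 - 3*(-5) + 50*(-8) + 2*(-8)*(-5)) = -107*(-75 + 15 - 400 + 80) = -107*(-380) = 40660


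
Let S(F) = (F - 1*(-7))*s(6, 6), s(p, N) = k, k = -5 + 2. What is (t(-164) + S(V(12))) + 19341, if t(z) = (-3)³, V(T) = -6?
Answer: 19311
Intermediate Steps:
k = -3
t(z) = -27
s(p, N) = -3
S(F) = -21 - 3*F (S(F) = (F - 1*(-7))*(-3) = (F + 7)*(-3) = (7 + F)*(-3) = -21 - 3*F)
(t(-164) + S(V(12))) + 19341 = (-27 + (-21 - 3*(-6))) + 19341 = (-27 + (-21 + 18)) + 19341 = (-27 - 3) + 19341 = -30 + 19341 = 19311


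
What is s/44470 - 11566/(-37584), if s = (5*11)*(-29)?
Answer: 22719677/83568024 ≈ 0.27187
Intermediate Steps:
s = -1595 (s = 55*(-29) = -1595)
s/44470 - 11566/(-37584) = -1595/44470 - 11566/(-37584) = -1595*1/44470 - 11566*(-1/37584) = -319/8894 + 5783/18792 = 22719677/83568024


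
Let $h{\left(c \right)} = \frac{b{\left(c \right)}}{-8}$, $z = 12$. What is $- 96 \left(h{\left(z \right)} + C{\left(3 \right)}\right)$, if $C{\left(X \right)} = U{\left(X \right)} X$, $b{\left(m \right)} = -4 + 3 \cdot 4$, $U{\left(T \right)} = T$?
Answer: $-768$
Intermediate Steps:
$b{\left(m \right)} = 8$ ($b{\left(m \right)} = -4 + 12 = 8$)
$C{\left(X \right)} = X^{2}$ ($C{\left(X \right)} = X X = X^{2}$)
$h{\left(c \right)} = -1$ ($h{\left(c \right)} = \frac{8}{-8} = 8 \left(- \frac{1}{8}\right) = -1$)
$- 96 \left(h{\left(z \right)} + C{\left(3 \right)}\right) = - 96 \left(-1 + 3^{2}\right) = - 96 \left(-1 + 9\right) = \left(-96\right) 8 = -768$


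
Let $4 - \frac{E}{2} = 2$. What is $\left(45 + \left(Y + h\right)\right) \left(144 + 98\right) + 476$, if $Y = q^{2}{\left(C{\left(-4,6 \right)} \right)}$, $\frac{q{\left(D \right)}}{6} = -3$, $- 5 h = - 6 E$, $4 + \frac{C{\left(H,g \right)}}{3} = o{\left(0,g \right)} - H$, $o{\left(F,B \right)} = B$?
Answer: $\frac{454678}{5} \approx 90936.0$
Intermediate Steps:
$E = 4$ ($E = 8 - 4 = 4$)
$C{\left(H,g \right)} = -12 - 3 H + 3 g$ ($C{\left(H,g \right)} = -12 + 3 \left(g - H\right) = -12 - \left(- 3 g + 3 H\right) = -12 - 3 H + 3 g$)
$h = \frac{24}{5}$ ($h = - \frac{\left(-6\right) 4}{5} = \left(- \frac{1}{5}\right) \left(-24\right) = \frac{24}{5} \approx 4.8$)
$q{\left(D \right)} = -18$ ($q{\left(D \right)} = 6 \left(-3\right) = -18$)
$Y = 324$ ($Y = \left(-18\right)^{2} = 324$)
$\left(45 + \left(Y + h\right)\right) \left(144 + 98\right) + 476 = \left(45 + \left(324 + \frac{24}{5}\right)\right) \left(144 + 98\right) + 476 = \left(45 + \frac{1644}{5}\right) 242 + 476 = \frac{1869}{5} \cdot 242 + 476 = \frac{452298}{5} + 476 = \frac{454678}{5}$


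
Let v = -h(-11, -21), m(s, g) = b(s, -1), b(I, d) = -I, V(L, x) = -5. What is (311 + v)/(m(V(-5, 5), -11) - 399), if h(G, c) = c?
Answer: -166/197 ≈ -0.84264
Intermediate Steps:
m(s, g) = -s
v = 21 (v = -1*(-21) = 21)
(311 + v)/(m(V(-5, 5), -11) - 399) = (311 + 21)/(-1*(-5) - 399) = 332/(5 - 399) = 332/(-394) = 332*(-1/394) = -166/197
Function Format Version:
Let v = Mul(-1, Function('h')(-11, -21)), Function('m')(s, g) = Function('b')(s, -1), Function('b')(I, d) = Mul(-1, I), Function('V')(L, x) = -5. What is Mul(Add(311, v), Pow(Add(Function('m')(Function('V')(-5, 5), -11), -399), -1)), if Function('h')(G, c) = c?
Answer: Rational(-166, 197) ≈ -0.84264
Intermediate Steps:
Function('m')(s, g) = Mul(-1, s)
v = 21 (v = Mul(-1, -21) = 21)
Mul(Add(311, v), Pow(Add(Function('m')(Function('V')(-5, 5), -11), -399), -1)) = Mul(Add(311, 21), Pow(Add(Mul(-1, -5), -399), -1)) = Mul(332, Pow(Add(5, -399), -1)) = Mul(332, Pow(-394, -1)) = Mul(332, Rational(-1, 394)) = Rational(-166, 197)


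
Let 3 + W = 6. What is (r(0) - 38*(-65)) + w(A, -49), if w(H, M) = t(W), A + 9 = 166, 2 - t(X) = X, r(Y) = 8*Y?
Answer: 2469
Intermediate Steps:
W = 3 (W = -3 + 6 = 3)
t(X) = 2 - X
A = 157 (A = -9 + 166 = 157)
w(H, M) = -1 (w(H, M) = 2 - 1*3 = 2 - 3 = -1)
(r(0) - 38*(-65)) + w(A, -49) = (8*0 - 38*(-65)) - 1 = (0 + 2470) - 1 = 2470 - 1 = 2469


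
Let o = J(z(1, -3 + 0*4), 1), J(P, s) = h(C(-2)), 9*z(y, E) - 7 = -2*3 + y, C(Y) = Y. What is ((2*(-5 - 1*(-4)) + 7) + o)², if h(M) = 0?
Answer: 25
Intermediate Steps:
z(y, E) = ⅑ + y/9 (z(y, E) = 7/9 + (-2*3 + y)/9 = 7/9 + (-6 + y)/9 = 7/9 + (-⅔ + y/9) = ⅑ + y/9)
J(P, s) = 0
o = 0
((2*(-5 - 1*(-4)) + 7) + o)² = ((2*(-5 - 1*(-4)) + 7) + 0)² = ((2*(-5 + 4) + 7) + 0)² = ((2*(-1) + 7) + 0)² = ((-2 + 7) + 0)² = (5 + 0)² = 5² = 25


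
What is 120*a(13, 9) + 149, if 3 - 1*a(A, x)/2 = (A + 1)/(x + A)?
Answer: 7879/11 ≈ 716.27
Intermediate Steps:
a(A, x) = 6 - 2*(1 + A)/(A + x) (a(A, x) = 6 - 2*(A + 1)/(x + A) = 6 - 2*(1 + A)/(A + x))
120*a(13, 9) + 149 = 120*(2*(-1 + 2*13 + 3*9)/(13 + 9)) + 149 = 120*(2*(-1 + 26 + 27)/22) + 149 = 120*(2*(1/22)*52) + 149 = 120*(52/11) + 149 = 6240/11 + 149 = 7879/11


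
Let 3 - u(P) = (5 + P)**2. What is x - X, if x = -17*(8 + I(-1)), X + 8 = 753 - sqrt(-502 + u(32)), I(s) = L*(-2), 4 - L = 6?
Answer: -949 + 2*I*sqrt(467) ≈ -949.0 + 43.22*I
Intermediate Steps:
L = -2 (L = 4 - 1*6 = 4 - 6 = -2)
u(P) = 3 - (5 + P)**2
I(s) = 4 (I(s) = -2*(-2) = 4)
X = 745 - 2*I*sqrt(467) (X = -8 + (753 - sqrt(-502 + (3 - (5 + 32)**2))) = -8 + (753 - sqrt(-502 + (3 - 1*37**2))) = -8 + (753 - sqrt(-502 + (3 - 1*1369))) = -8 + (753 - sqrt(-502 + (3 - 1369))) = -8 + (753 - sqrt(-502 - 1366)) = -8 + (753 - sqrt(-1868)) = -8 + (753 - 2*I*sqrt(467)) = 745 - 2*I*sqrt(467) ≈ 745.0 - 43.22*I)
x = -204 (x = -17*(8 + 4) = -17*12 = -204)
x - X = -204 - (745 - 2*I*sqrt(467)) = -204 + (-745 + 2*I*sqrt(467)) = -949 + 2*I*sqrt(467)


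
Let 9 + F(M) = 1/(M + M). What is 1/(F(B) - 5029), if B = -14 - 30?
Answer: -88/443345 ≈ -0.00019849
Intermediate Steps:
B = -44
F(M) = -9 + 1/(2*M) (F(M) = -9 + 1/(M + M) = -9 + 1/(2*M))
1/(F(B) - 5029) = 1/((-9 + (1/2)/(-44)) - 5029) = 1/((-9 + (1/2)*(-1/44)) - 5029) = 1/((-9 - 1/88) - 5029) = 1/(-793/88 - 5029) = 1/(-443345/88) = -88/443345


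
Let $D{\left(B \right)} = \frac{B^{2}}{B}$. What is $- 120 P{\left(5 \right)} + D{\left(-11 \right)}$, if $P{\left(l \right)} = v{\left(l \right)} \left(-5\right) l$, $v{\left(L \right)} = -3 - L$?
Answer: $-24011$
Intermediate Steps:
$P{\left(l \right)} = l \left(15 + 5 l\right)$ ($P{\left(l \right)} = \left(-3 - l\right) \left(-5\right) l = \left(15 + 5 l\right) l = l \left(15 + 5 l\right)$)
$D{\left(B \right)} = B$
$- 120 P{\left(5 \right)} + D{\left(-11 \right)} = - 120 \cdot 5 \cdot 5 \left(3 + 5\right) - 11 = - 120 \cdot 5 \cdot 5 \cdot 8 - 11 = \left(-120\right) 200 - 11 = -24000 - 11 = -24011$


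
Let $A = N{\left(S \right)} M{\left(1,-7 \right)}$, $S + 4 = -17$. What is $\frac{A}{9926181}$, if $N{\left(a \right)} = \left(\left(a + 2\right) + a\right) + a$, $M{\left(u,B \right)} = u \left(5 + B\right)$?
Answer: $\frac{122}{9926181} \approx 1.2291 \cdot 10^{-5}$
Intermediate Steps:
$S = -21$ ($S = -4 - 17 = -21$)
$N{\left(a \right)} = 2 + 3 a$ ($N{\left(a \right)} = \left(\left(2 + a\right) + a\right) + a = \left(2 + 2 a\right) + a = 2 + 3 a$)
$A = 122$ ($A = \left(2 + 3 \left(-21\right)\right) 1 \left(5 - 7\right) = \left(2 - 63\right) 1 \left(-2\right) = \left(-61\right) \left(-2\right) = 122$)
$\frac{A}{9926181} = \frac{122}{9926181}$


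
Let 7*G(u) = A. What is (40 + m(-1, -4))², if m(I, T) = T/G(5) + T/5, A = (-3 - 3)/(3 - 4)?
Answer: 268324/225 ≈ 1192.6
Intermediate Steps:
A = 6 (A = -6/(-1) = -6*(-1) = 6)
G(u) = 6/7 (G(u) = (⅐)*6 = 6/7)
m(I, T) = 41*T/30 (m(I, T) = T/(6/7) + T/5 = T*(7/6) + T*(⅕) = 7*T/6 + T/5 = 41*T/30)
(40 + m(-1, -4))² = (40 + (41/30)*(-4))² = (40 - 82/15)² = (518/15)² = 268324/225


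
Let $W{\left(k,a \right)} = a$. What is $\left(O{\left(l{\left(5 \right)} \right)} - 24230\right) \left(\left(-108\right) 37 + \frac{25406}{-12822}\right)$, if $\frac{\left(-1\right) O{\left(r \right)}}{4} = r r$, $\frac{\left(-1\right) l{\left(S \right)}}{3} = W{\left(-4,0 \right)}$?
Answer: $\frac{621040559570}{6411} \approx 9.6871 \cdot 10^{7}$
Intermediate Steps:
$l{\left(S \right)} = 0$ ($l{\left(S \right)} = \left(-3\right) 0 = 0$)
$O{\left(r \right)} = - 4 r^{2}$ ($O{\left(r \right)} = - 4 r r = - 4 r^{2}$)
$\left(O{\left(l{\left(5 \right)} \right)} - 24230\right) \left(\left(-108\right) 37 + \frac{25406}{-12822}\right) = \left(- 4 \cdot 0^{2} - 24230\right) \left(\left(-108\right) 37 + \frac{25406}{-12822}\right) = \left(\left(-4\right) 0 - 24230\right) \left(-3996 + 25406 \left(- \frac{1}{12822}\right)\right) = \left(0 - 24230\right) \left(-3996 - \frac{12703}{6411}\right) = \left(-24230\right) \left(- \frac{25631059}{6411}\right) = \frac{621040559570}{6411}$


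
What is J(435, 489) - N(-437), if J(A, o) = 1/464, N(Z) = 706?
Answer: -327583/464 ≈ -706.00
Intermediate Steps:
J(A, o) = 1/464
J(435, 489) - N(-437) = 1/464 - 1*706 = 1/464 - 706 = -327583/464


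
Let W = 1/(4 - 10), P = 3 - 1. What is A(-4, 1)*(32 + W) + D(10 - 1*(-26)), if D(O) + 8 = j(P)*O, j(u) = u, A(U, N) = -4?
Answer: -190/3 ≈ -63.333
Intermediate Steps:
P = 2
W = -⅙ (W = 1/(-6) = -⅙ ≈ -0.16667)
D(O) = -8 + 2*O
A(-4, 1)*(32 + W) + D(10 - 1*(-26)) = -4*(32 - ⅙) + (-8 + 2*(10 - 1*(-26))) = -4*191/6 + (-8 + 2*(10 + 26)) = -382/3 + (-8 + 2*36) = -382/3 + (-8 + 72) = -382/3 + 64 = -190/3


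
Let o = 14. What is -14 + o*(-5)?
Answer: -84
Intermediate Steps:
-14 + o*(-5) = -14 + 14*(-5) = -14 - 70 = -84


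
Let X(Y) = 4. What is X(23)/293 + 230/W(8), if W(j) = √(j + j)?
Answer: 33703/586 ≈ 57.514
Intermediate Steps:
W(j) = √2*√j (W(j) = √(2*j) = √2*√j)
X(23)/293 + 230/W(8) = 4/293 + 230/((√2*√8)) = 4*(1/293) + 230/((√2*(2*√2))) = 4/293 + 230/4 = 4/293 + 230*(¼) = 4/293 + 115/2 = 33703/586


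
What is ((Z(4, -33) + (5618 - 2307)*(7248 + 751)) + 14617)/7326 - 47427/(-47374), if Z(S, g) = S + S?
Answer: 627862975819/173530962 ≈ 3618.2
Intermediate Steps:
Z(S, g) = 2*S
((Z(4, -33) + (5618 - 2307)*(7248 + 751)) + 14617)/7326 - 47427/(-47374) = ((2*4 + (5618 - 2307)*(7248 + 751)) + 14617)/7326 - 47427/(-47374) = ((8 + 3311*7999) + 14617)*(1/7326) - 47427*(-1/47374) = ((8 + 26484689) + 14617)*(1/7326) + 47427/47374 = (26484697 + 14617)*(1/7326) + 47427/47374 = 26499314*(1/7326) + 47427/47374 = 13249657/3663 + 47427/47374 = 627862975819/173530962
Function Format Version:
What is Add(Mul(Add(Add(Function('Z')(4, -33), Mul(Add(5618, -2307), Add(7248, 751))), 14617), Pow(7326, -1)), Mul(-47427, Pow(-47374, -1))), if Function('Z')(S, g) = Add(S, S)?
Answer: Rational(627862975819, 173530962) ≈ 3618.2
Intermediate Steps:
Function('Z')(S, g) = Mul(2, S)
Add(Mul(Add(Add(Function('Z')(4, -33), Mul(Add(5618, -2307), Add(7248, 751))), 14617), Pow(7326, -1)), Mul(-47427, Pow(-47374, -1))) = Add(Mul(Add(Add(Mul(2, 4), Mul(Add(5618, -2307), Add(7248, 751))), 14617), Pow(7326, -1)), Mul(-47427, Pow(-47374, -1))) = Add(Mul(Add(Add(8, Mul(3311, 7999)), 14617), Rational(1, 7326)), Mul(-47427, Rational(-1, 47374))) = Add(Mul(Add(Add(8, 26484689), 14617), Rational(1, 7326)), Rational(47427, 47374)) = Add(Mul(Add(26484697, 14617), Rational(1, 7326)), Rational(47427, 47374)) = Add(Mul(26499314, Rational(1, 7326)), Rational(47427, 47374)) = Add(Rational(13249657, 3663), Rational(47427, 47374)) = Rational(627862975819, 173530962)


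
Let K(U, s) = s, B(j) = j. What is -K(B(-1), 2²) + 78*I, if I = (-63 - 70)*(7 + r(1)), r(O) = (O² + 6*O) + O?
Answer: -155614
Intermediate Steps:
r(O) = O² + 7*O
I = -1995 (I = (-63 - 70)*(7 + 1*(7 + 1)) = -133*(7 + 1*8) = -133*(7 + 8) = -133*15 = -1995)
-K(B(-1), 2²) + 78*I = -1*2² + 78*(-1995) = -1*4 - 155610 = -4 - 155610 = -155614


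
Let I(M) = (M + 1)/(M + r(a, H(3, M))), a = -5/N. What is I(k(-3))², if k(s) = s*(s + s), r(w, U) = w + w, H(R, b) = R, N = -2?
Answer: 361/529 ≈ 0.68242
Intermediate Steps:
a = 5/2 (a = -5/(-2) = -5*(-½) = 5/2 ≈ 2.5000)
r(w, U) = 2*w
k(s) = 2*s² (k(s) = s*(2*s) = 2*s²)
I(M) = (1 + M)/(5 + M) (I(M) = (M + 1)/(M + 2*(5/2)) = (1 + M)/(M + 5) = (1 + M)/(5 + M))
I(k(-3))² = ((1 + 2*(-3)²)/(5 + 2*(-3)²))² = ((1 + 2*9)/(5 + 2*9))² = ((1 + 18)/(5 + 18))² = (19/23)² = 361/529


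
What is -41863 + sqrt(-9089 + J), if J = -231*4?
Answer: -41863 + I*sqrt(10013) ≈ -41863.0 + 100.06*I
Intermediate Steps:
J = -924
-41863 + sqrt(-9089 + J) = -41863 + sqrt(-9089 - 924) = -41863 + sqrt(-10013) = -41863 + I*sqrt(10013)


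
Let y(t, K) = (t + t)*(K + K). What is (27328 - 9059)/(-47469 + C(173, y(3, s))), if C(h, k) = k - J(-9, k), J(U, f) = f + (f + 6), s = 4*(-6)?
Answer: -18269/47187 ≈ -0.38716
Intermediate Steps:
s = -24
J(U, f) = 6 + 2*f (J(U, f) = f + (6 + f) = 6 + 2*f)
y(t, K) = 4*K*t (y(t, K) = (2*t)*(2*K) = 4*K*t)
C(h, k) = -6 - k (C(h, k) = k - (6 + 2*k) = k + (-6 - 2*k) = -6 - k)
(27328 - 9059)/(-47469 + C(173, y(3, s))) = (27328 - 9059)/(-47469 + (-6 - 4*(-24)*3)) = 18269/(-47469 + (-6 - 1*(-288))) = 18269/(-47469 + (-6 + 288)) = 18269/(-47469 + 282) = 18269/(-47187) = 18269*(-1/47187) = -18269/47187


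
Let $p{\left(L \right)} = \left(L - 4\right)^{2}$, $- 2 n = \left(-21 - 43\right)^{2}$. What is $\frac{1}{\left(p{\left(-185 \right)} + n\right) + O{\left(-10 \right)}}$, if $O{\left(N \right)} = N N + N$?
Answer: $\frac{1}{33763} \approx 2.9618 \cdot 10^{-5}$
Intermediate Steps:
$n = -2048$ ($n = - \frac{\left(-21 - 43\right)^{2}}{2} = - \frac{\left(-64\right)^{2}}{2} = \left(- \frac{1}{2}\right) 4096 = -2048$)
$O{\left(N \right)} = N + N^{2}$ ($O{\left(N \right)} = N^{2} + N = N + N^{2}$)
$p{\left(L \right)} = \left(-4 + L\right)^{2}$
$\frac{1}{\left(p{\left(-185 \right)} + n\right) + O{\left(-10 \right)}} = \frac{1}{\left(\left(-4 - 185\right)^{2} - 2048\right) - 10 \left(1 - 10\right)} = \frac{1}{\left(\left(-189\right)^{2} - 2048\right) - -90} = \frac{1}{\left(35721 - 2048\right) + 90} = \frac{1}{33673 + 90} = \frac{1}{33763}$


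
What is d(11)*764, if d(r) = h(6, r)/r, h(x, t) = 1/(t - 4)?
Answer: 764/77 ≈ 9.9221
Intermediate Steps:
h(x, t) = 1/(-4 + t)
d(r) = 1/(r*(-4 + r)) (d(r) = 1/((-4 + r)*r) = 1/(r*(-4 + r)))
d(11)*764 = (1/(11*(-4 + 11)))*764 = ((1/11)/7)*764 = ((1/11)*(⅐))*764 = (1/77)*764 = 764/77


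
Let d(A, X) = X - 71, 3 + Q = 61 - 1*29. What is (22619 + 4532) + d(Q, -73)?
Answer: 27007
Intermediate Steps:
Q = 29 (Q = -3 + (61 - 1*29) = -3 + (61 - 29) = -3 + 32 = 29)
d(A, X) = -71 + X
(22619 + 4532) + d(Q, -73) = (22619 + 4532) + (-71 - 73) = 27151 - 144 = 27007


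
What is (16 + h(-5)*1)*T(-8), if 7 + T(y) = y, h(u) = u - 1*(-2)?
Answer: -195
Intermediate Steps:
h(u) = 2 + u (h(u) = u + 2 = 2 + u)
T(y) = -7 + y
(16 + h(-5)*1)*T(-8) = (16 + (2 - 5)*1)*(-7 - 8) = (16 - 3*1)*(-15) = (16 - 3)*(-15) = 13*(-15) = -195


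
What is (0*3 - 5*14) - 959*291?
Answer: -279139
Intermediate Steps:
(0*3 - 5*14) - 959*291 = (0 - 70) - 279069 = -70 - 279069 = -279139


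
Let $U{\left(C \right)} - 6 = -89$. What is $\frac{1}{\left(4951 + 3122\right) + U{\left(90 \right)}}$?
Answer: $\frac{1}{7990} \approx 0.00012516$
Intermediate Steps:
$U{\left(C \right)} = -83$ ($U{\left(C \right)} = 6 - 89 = -83$)
$\frac{1}{\left(4951 + 3122\right) + U{\left(90 \right)}} = \frac{1}{\left(4951 + 3122\right) - 83} = \frac{1}{8073 - 83} = \frac{1}{7990}$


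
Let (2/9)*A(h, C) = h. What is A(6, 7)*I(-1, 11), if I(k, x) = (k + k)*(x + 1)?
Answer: -648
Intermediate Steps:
I(k, x) = 2*k*(1 + x) (I(k, x) = (2*k)*(1 + x) = 2*k*(1 + x))
A(h, C) = 9*h/2
A(6, 7)*I(-1, 11) = ((9/2)*6)*(2*(-1)*(1 + 11)) = 27*(2*(-1)*12) = 27*(-24) = -648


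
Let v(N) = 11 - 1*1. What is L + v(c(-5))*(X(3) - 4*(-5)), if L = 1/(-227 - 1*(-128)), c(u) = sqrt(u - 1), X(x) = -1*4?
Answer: 15839/99 ≈ 159.99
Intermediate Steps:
X(x) = -4
c(u) = sqrt(-1 + u)
L = -1/99 (L = 1/(-227 + 128) = 1/(-99) = -1/99 ≈ -0.010101)
v(N) = 10 (v(N) = 11 - 1 = 10)
L + v(c(-5))*(X(3) - 4*(-5)) = -1/99 + 10*(-4 - 4*(-5)) = -1/99 + 10*(-4 + 20) = -1/99 + 10*16 = -1/99 + 160 = 15839/99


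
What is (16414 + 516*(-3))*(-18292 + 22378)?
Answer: 60742476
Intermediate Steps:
(16414 + 516*(-3))*(-18292 + 22378) = (16414 - 1548)*4086 = 14866*4086 = 60742476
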